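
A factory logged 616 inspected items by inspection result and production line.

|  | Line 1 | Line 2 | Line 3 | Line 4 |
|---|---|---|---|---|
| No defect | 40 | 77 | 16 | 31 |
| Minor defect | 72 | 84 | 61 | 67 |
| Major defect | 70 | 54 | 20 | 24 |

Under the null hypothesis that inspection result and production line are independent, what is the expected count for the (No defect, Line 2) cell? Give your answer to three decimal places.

57.240

Row total (No defect) = 164; column total (Line 2) = 215; grand total N = 616.
Expected count = (row total × column total) / N = 164 × 215 / 616 = 57.240.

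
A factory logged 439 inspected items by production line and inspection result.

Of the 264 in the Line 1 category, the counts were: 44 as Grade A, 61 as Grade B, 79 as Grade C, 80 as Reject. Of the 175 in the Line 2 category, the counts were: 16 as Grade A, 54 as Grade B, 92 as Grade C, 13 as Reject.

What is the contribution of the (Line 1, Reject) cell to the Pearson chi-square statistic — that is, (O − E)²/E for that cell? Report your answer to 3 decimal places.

Row total (Line 1) = 264; column total (Reject) = 93; N = 439.
Expected count E = 264 × 93 / 439 = 55.9271.
Contribution = (O − E)²/E = (80 − 55.9271)² / 55.9271 = 10.362.

10.362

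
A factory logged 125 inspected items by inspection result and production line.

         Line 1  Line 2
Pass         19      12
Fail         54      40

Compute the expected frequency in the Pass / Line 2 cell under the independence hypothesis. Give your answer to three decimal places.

Row total (Pass) = 31; column total (Line 2) = 52; grand total N = 125.
Expected count = (row total × column total) / N = 31 × 52 / 125 = 12.896.

12.896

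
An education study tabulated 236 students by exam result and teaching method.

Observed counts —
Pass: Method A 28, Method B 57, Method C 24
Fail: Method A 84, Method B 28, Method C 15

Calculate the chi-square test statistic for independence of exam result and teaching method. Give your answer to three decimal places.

38.824

Row totals: 109, 127. Column totals: 112, 85, 39. Grand total N = 236.
Expected counts (row total × column total / N):
  Pass, Method A: 109×112/236 = 51.7288
  Pass, Method B: 109×85/236 = 39.2585
  Pass, Method C: 109×39/236 = 18.0127
  Fail, Method A: 127×112/236 = 60.2712
  Fail, Method B: 127×85/236 = 45.7415
  Fail, Method C: 127×39/236 = 20.9873
Contributions (O − E)²/E:
  (28 − 51.7288)²/51.7288 = 10.8848
  (57 − 39.2585)²/39.2585 = 8.0176
  (24 − 18.0127)²/18.0127 = 1.9901
  (84 − 60.2712)²/60.2712 = 9.3420
  (28 − 45.7415)²/45.7415 = 6.8813
  (15 − 20.9873)²/20.9873 = 1.7081
χ² = 10.8848 + 8.0176 + 1.9901 + 9.3420 + 6.8813 + 1.7081 = 38.824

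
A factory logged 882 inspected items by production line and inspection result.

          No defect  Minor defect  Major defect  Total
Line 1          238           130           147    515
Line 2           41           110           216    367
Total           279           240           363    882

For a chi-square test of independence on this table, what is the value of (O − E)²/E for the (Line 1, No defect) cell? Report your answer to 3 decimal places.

Row total (Line 1) = 515; column total (No defect) = 279; N = 882.
Expected count E = 515 × 279 / 882 = 162.9082.
Contribution = (O − E)²/E = (238 − 162.9082)² / 162.9082 = 34.613.

34.613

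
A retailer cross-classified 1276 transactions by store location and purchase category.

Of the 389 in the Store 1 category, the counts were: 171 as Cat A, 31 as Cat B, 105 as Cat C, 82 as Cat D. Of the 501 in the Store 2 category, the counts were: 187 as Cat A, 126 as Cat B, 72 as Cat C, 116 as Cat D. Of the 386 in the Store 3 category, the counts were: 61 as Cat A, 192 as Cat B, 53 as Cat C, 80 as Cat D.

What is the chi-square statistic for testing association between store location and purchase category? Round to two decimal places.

Row totals: 389, 501, 386. Column totals: 419, 349, 230, 278. Grand total N = 1276.
Expected counts (row total × column total / N):
  Store 1, Cat A: 389×419/1276 = 127.736
  Store 1, Cat B: 389×349/1276 = 106.396
  Store 1, Cat C: 389×230/1276 = 70.118
  Store 1, Cat D: 389×278/1276 = 84.751
  Store 2, Cat A: 501×419/1276 = 164.513
  Store 2, Cat B: 501×349/1276 = 137.029
  Store 2, Cat C: 501×230/1276 = 90.306
  Store 2, Cat D: 501×278/1276 = 109.152
  Store 3, Cat A: 386×419/1276 = 126.751
  Store 3, Cat B: 386×349/1276 = 105.575
  Store 3, Cat C: 386×230/1276 = 69.577
  Store 3, Cat D: 386×278/1276 = 84.097
Contributions (O − E)²/E:
  (171 − 127.736)²/127.736 = 14.6535
  (31 − 106.396)²/106.396 = 53.4283
  (105 − 70.118)²/70.118 = 17.3529
  (82 − 84.751)²/84.751 = 0.0893
  (187 − 164.513)²/164.513 = 3.0737
  (126 − 137.029)²/137.029 = 0.8877
  (72 − 90.306)²/90.306 = 3.7108
  (116 − 109.152)²/109.152 = 0.4296
  (61 − 126.751)²/126.751 = 34.1078
  (192 − 105.575)²/105.575 = 70.7486
  (53 − 69.577)²/69.577 = 3.9495
  (80 − 84.097)²/84.097 = 0.1996
χ² = 14.6535 + 53.4283 + 17.3529 + 0.0893 + 3.0737 + 0.8877 + 3.7108 + 0.4296 + 34.1078 + 70.7486 + 3.9495 + 0.1996 = 202.63

202.63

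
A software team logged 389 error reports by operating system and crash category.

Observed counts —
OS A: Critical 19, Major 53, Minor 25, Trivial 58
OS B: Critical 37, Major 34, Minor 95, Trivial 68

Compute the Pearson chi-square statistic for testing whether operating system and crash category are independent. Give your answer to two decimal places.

37.05

Row totals: 155, 234. Column totals: 56, 87, 120, 126. Grand total N = 389.
Expected counts (row total × column total / N):
  OS A, Critical: 155×56/389 = 22.314
  OS A, Major: 155×87/389 = 34.666
  OS A, Minor: 155×120/389 = 47.815
  OS A, Trivial: 155×126/389 = 50.206
  OS B, Critical: 234×56/389 = 33.686
  OS B, Major: 234×87/389 = 52.334
  OS B, Minor: 234×120/389 = 72.185
  OS B, Trivial: 234×126/389 = 75.794
Contributions (O − E)²/E:
  (19 − 22.314)²/22.314 = 0.4922
  (53 − 34.666)²/34.666 = 9.6964
  (25 − 47.815)²/47.815 = 10.8862
  (58 − 50.206)²/50.206 = 1.2099
  (37 − 33.686)²/33.686 = 0.3260
  (34 − 52.334)²/52.334 = 6.4229
  (95 − 72.185)²/72.185 = 7.2110
  (68 − 75.794)²/75.794 = 0.8015
χ² = 0.4922 + 9.6964 + 10.8862 + 1.2099 + 0.3260 + 6.4229 + 7.2110 + 0.8015 = 37.05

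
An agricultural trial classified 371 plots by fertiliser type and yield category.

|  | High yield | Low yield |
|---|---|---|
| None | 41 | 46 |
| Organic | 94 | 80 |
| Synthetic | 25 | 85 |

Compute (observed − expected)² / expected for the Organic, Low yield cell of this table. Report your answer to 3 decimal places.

3.632

Row total (Organic) = 174; column total (Low yield) = 211; N = 371.
Expected count E = 174 × 211 / 371 = 98.9596.
Contribution = (O − E)²/E = (80 − 98.9596)² / 98.9596 = 3.632.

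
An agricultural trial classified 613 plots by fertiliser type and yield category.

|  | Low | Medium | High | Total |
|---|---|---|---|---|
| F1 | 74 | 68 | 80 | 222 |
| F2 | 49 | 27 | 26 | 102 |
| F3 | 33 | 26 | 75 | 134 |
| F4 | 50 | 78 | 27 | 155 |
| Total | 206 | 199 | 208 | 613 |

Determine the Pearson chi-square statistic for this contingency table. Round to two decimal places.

Grand total N = 613.
Expected counts (row total × column total / N):
  F1, Low: 222×206/613 = 74.604
  F1, Medium: 222×199/613 = 72.069
  F1, High: 222×208/613 = 75.328
  F2, Low: 102×206/613 = 34.277
  F2, Medium: 102×199/613 = 33.113
  F2, High: 102×208/613 = 34.610
  F3, Low: 134×206/613 = 45.031
  F3, Medium: 134×199/613 = 43.501
  F3, High: 134×208/613 = 45.468
  F4, Low: 155×206/613 = 52.088
  F4, Medium: 155×199/613 = 50.318
  F4, High: 155×208/613 = 52.594
Contributions (O − E)²/E:
  (74 − 74.604)²/74.604 = 0.0049
  (68 − 72.069)²/72.069 = 0.2297
  (80 − 75.328)²/75.328 = 0.2898
  (49 − 34.277)²/34.277 = 6.3240
  (27 − 33.113)²/33.113 = 1.1285
  (26 − 34.610)²/34.610 = 2.1419
  (33 − 45.031)²/45.031 = 3.2143
  (26 − 43.501)²/43.501 = 7.0409
  (75 − 45.468)²/45.468 = 19.1814
  (50 − 52.088)²/52.088 = 0.0837
  (78 − 50.318)²/50.318 = 15.2290
  (27 − 52.594)²/52.594 = 12.4549
χ² = 0.0049 + 0.2297 + 0.2898 + 6.3240 + 1.1285 + 2.1419 + 3.2143 + 7.0409 + 19.1814 + 0.0837 + 15.2290 + 12.4549 = 67.32

67.32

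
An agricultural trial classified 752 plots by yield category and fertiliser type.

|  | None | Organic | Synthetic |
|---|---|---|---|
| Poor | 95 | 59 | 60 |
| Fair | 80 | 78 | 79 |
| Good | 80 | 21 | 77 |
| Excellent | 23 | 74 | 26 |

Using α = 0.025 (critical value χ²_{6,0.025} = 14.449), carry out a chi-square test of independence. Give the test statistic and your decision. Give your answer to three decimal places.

86.980; reject H₀

Row totals: 214, 237, 178, 123. Column totals: 278, 232, 242. Grand total N = 752.
Expected counts (row total × column total / N):
  Poor, None: 214×278/752 = 79.1117
  Poor, Organic: 214×232/752 = 66.0213
  Poor, Synthetic: 214×242/752 = 68.8670
  Fair, None: 237×278/752 = 87.6144
  Fair, Organic: 237×232/752 = 73.1170
  Fair, Synthetic: 237×242/752 = 76.2686
  Good, None: 178×278/752 = 65.8032
  Good, Organic: 178×232/752 = 54.9149
  Good, Synthetic: 178×242/752 = 57.2819
  Excellent, None: 123×278/752 = 45.4707
  Excellent, Organic: 123×232/752 = 37.9468
  Excellent, Synthetic: 123×242/752 = 39.5824
Contributions (O − E)²/E:
  (95 − 79.1117)²/79.1117 = 3.1909
  (59 − 66.0213)²/66.0213 = 0.7467
  (60 − 68.8670)²/68.8670 = 1.1417
  (80 − 87.6144)²/87.6144 = 0.6618
  (78 − 73.1170)²/73.1170 = 0.3261
  (79 − 76.2686)²/76.2686 = 0.0978
  (80 − 65.8032)²/65.8032 = 3.0629
  (21 − 54.9149)²/54.9149 = 20.9455
  (77 − 57.2819)²/57.2819 = 6.7875
  (23 − 45.4707)²/45.4707 = 11.1046
  (74 − 37.9468)²/37.9468 = 34.2541
  (26 − 39.5824)²/39.5824 = 4.6607
χ² = 3.1909 + 0.7467 + 1.1417 + 0.6618 + 0.3261 + 0.0978 + 3.0629 + 20.9455 + 6.7875 + 11.1046 + 34.2541 + 4.6607 = 86.980
df = (4−1)(3−1) = 6. Since 86.980 > 14.449, reject the null hypothesis of independence at α = 0.025.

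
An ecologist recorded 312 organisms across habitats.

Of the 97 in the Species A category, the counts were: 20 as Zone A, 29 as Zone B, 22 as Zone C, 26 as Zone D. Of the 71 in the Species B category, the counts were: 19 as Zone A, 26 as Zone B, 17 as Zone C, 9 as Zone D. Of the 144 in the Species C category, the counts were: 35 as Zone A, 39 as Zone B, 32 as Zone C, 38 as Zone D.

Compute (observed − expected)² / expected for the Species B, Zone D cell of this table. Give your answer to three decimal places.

3.488

Row total (Species B) = 71; column total (Zone D) = 73; N = 312.
Expected count E = 71 × 73 / 312 = 16.6122.
Contribution = (O − E)²/E = (9 − 16.6122)² / 16.6122 = 3.488.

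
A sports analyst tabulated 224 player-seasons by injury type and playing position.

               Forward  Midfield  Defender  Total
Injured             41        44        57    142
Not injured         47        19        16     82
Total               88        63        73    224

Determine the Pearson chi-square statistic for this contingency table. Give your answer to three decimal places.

18.622

Grand total N = 224.
Expected counts (row total × column total / N):
  Injured, Forward: 142×88/224 = 55.7857
  Injured, Midfield: 142×63/224 = 39.9375
  Injured, Defender: 142×73/224 = 46.2768
  Not injured, Forward: 82×88/224 = 32.2143
  Not injured, Midfield: 82×63/224 = 23.0625
  Not injured, Defender: 82×73/224 = 26.7232
Contributions (O − E)²/E:
  (41 − 55.7857)²/55.7857 = 3.9189
  (44 − 39.9375)²/39.9375 = 0.4132
  (57 − 46.2768)²/46.2768 = 2.4848
  (47 − 32.2143)²/32.2143 = 6.7863
  (19 − 23.0625)²/23.0625 = 0.7156
  (16 − 26.7232)²/26.7232 = 4.3029
χ² = 3.9189 + 0.4132 + 2.4848 + 6.7863 + 0.7156 + 4.3029 = 18.622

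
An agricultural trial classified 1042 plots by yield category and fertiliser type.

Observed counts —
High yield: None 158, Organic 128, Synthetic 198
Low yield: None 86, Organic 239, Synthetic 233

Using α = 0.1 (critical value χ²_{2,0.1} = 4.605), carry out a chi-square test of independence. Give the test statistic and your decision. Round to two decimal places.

52.67; reject H₀

Row totals: 484, 558. Column totals: 244, 367, 431. Grand total N = 1042.
Expected counts (row total × column total / N):
  High yield, None: 484×244/1042 = 113.336
  High yield, Organic: 484×367/1042 = 170.468
  High yield, Synthetic: 484×431/1042 = 200.196
  Low yield, None: 558×244/1042 = 130.664
  Low yield, Organic: 558×367/1042 = 196.532
  Low yield, Synthetic: 558×431/1042 = 230.804
Contributions (O − E)²/E:
  (158 − 113.336)²/113.336 = 17.6014
  (128 − 170.468)²/170.468 = 10.5799
  (198 − 200.196)²/200.196 = 0.0241
  (86 − 130.664)²/130.664 = 15.2672
  (239 − 196.532)²/196.532 = 9.1768
  (233 − 230.804)²/230.804 = 0.0209
χ² = 17.6014 + 10.5799 + 0.0241 + 15.2672 + 9.1768 + 0.0209 = 52.67
df = (2−1)(3−1) = 2. Since 52.67 > 4.605, reject the null hypothesis of independence at α = 0.1.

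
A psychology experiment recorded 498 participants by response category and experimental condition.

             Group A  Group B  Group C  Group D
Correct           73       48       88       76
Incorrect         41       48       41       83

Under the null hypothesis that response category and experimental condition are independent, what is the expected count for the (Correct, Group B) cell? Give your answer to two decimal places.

54.94

Row total (Correct) = 285; column total (Group B) = 96; grand total N = 498.
Expected count = (row total × column total) / N = 285 × 96 / 498 = 54.94.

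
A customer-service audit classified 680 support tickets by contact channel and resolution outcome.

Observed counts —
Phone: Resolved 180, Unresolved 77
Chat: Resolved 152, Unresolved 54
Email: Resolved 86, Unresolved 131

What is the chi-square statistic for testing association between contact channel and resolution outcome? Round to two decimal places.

64.86

Row totals: 257, 206, 217. Column totals: 418, 262. Grand total N = 680.
Expected counts (row total × column total / N):
  Phone, Resolved: 257×418/680 = 157.979
  Phone, Unresolved: 257×262/680 = 99.021
  Chat, Resolved: 206×418/680 = 126.629
  Chat, Unresolved: 206×262/680 = 79.371
  Email, Resolved: 217×418/680 = 133.391
  Email, Unresolved: 217×262/680 = 83.609
Contributions (O − E)²/E:
  (180 − 157.979)²/157.979 = 3.0696
  (77 − 99.021)²/99.021 = 4.8972
  (152 − 126.629)²/126.629 = 5.0833
  (54 − 79.371)²/79.371 = 8.1099
  (86 − 133.391)²/133.391 = 16.8370
  (131 − 83.609)²/83.609 = 26.8620
χ² = 3.0696 + 4.8972 + 5.0833 + 8.1099 + 16.8370 + 26.8620 = 64.86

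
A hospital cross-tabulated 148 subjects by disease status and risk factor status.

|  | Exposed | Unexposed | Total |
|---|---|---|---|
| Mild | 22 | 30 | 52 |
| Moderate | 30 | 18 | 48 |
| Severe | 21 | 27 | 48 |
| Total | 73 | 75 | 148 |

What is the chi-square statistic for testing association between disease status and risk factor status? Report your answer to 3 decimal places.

Grand total N = 148.
Expected counts (row total × column total / N):
  Mild, Exposed: 52×73/148 = 25.6486
  Mild, Unexposed: 52×75/148 = 26.3514
  Moderate, Exposed: 48×73/148 = 23.6757
  Moderate, Unexposed: 48×75/148 = 24.3243
  Severe, Exposed: 48×73/148 = 23.6757
  Severe, Unexposed: 48×75/148 = 24.3243
Contributions (O − E)²/E:
  (22 − 25.6486)²/25.6486 = 0.5190
  (30 − 26.3514)²/26.3514 = 0.5052
  (30 − 23.6757)²/23.6757 = 1.6894
  (18 − 24.3243)²/24.3243 = 1.6443
  (21 − 23.6757)²/23.6757 = 0.3024
  (27 − 24.3243)²/24.3243 = 0.2943
χ² = 0.5190 + 0.5052 + 1.6894 + 1.6443 + 0.3024 + 0.2943 = 4.955

4.955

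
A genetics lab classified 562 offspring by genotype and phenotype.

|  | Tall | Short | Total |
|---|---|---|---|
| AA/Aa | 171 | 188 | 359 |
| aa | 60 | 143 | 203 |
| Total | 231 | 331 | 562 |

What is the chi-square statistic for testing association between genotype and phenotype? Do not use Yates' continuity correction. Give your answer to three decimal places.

17.501

Grand total N = 562.
Expected counts (row total × column total / N):
  AA/Aa, Tall: 359×231/562 = 147.5605
  AA/Aa, Short: 359×331/562 = 211.4395
  aa, Tall: 203×231/562 = 83.4395
  aa, Short: 203×331/562 = 119.5605
Contributions (O − E)²/E:
  (171 − 147.5605)²/147.5605 = 3.7233
  (188 − 211.4395)²/211.4395 = 2.5984
  (60 − 83.4395)²/83.4395 = 6.5845
  (143 − 119.5605)²/119.5605 = 4.5952
χ² = 3.7233 + 2.5984 + 6.5845 + 4.5952 = 17.501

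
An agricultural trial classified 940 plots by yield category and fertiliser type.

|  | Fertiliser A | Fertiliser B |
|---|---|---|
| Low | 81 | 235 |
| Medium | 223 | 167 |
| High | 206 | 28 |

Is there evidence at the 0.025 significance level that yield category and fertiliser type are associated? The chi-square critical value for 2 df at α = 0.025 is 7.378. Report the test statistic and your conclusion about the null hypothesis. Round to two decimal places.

Row totals: 316, 390, 234. Column totals: 510, 430. Grand total N = 940.
Expected counts (row total × column total / N):
  Low, Fertiliser A: 316×510/940 = 171.447
  Low, Fertiliser B: 316×430/940 = 144.553
  Medium, Fertiliser A: 390×510/940 = 211.596
  Medium, Fertiliser B: 390×430/940 = 178.404
  High, Fertiliser A: 234×510/940 = 126.957
  High, Fertiliser B: 234×430/940 = 107.043
Contributions (O − E)²/E:
  (81 − 171.447)²/171.447 = 47.7154
  (235 − 144.553)²/144.553 = 56.5928
  (223 − 211.596)²/211.596 = 0.6146
  (167 − 178.404)²/178.404 = 0.7290
  (206 − 126.957)²/126.957 = 49.2119
  (28 − 107.043)²/107.043 = 58.3672
χ² = 47.7154 + 56.5928 + 0.6146 + 0.7290 + 49.2119 + 58.3672 = 213.23
df = (3−1)(2−1) = 2. Since 213.23 > 7.378, reject the null hypothesis of independence at α = 0.025.

213.23; reject H₀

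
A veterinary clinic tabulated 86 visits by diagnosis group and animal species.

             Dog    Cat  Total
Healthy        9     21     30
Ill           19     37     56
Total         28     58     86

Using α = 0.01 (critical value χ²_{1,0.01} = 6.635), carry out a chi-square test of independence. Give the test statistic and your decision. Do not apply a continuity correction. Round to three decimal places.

0.137; fail to reject H₀

Grand total N = 86.
Expected counts (row total × column total / N):
  Healthy, Dog: 30×28/86 = 9.7674
  Healthy, Cat: 30×58/86 = 20.2326
  Ill, Dog: 56×28/86 = 18.2326
  Ill, Cat: 56×58/86 = 37.7674
Contributions (O − E)²/E:
  (9 − 9.7674)²/9.7674 = 0.0603
  (21 − 20.2326)²/20.2326 = 0.0291
  (19 − 18.2326)²/18.2326 = 0.0323
  (37 − 37.7674)²/37.7674 = 0.0156
χ² = 0.0603 + 0.0291 + 0.0323 + 0.0156 = 0.137
df = (2−1)(2−1) = 1. Since 0.137 < 6.635, fail to reject the null hypothesis of independence at α = 0.01.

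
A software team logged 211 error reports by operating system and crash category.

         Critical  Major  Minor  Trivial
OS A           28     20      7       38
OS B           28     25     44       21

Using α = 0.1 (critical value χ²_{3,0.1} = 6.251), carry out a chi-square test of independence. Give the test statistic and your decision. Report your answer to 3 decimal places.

Row totals: 93, 118. Column totals: 56, 45, 51, 59. Grand total N = 211.
Expected counts (row total × column total / N):
  OS A, Critical: 93×56/211 = 24.6825
  OS A, Major: 93×45/211 = 19.8341
  OS A, Minor: 93×51/211 = 22.4787
  OS A, Trivial: 93×59/211 = 26.0047
  OS B, Critical: 118×56/211 = 31.3175
  OS B, Major: 118×45/211 = 25.1659
  OS B, Minor: 118×51/211 = 28.5213
  OS B, Trivial: 118×59/211 = 32.9953
Contributions (O − E)²/E:
  (28 − 24.6825)²/24.6825 = 0.4459
  (20 − 19.8341)²/19.8341 = 0.0014
  (7 − 22.4787)²/22.4787 = 10.6585
  (38 − 26.0047)²/26.0047 = 5.5331
  (28 − 31.3175)²/31.3175 = 0.3514
  (25 − 25.1659)²/25.1659 = 0.0011
  (44 − 28.5213)²/28.5213 = 8.4004
  (21 − 32.9953)²/32.9953 = 4.3608
χ² = 0.4459 + 0.0014 + 10.6585 + 5.5331 + 0.3514 + 0.0011 + 8.4004 + 4.3608 = 29.753
df = (2−1)(4−1) = 3. Since 29.753 > 6.251, reject the null hypothesis of independence at α = 0.1.

29.753; reject H₀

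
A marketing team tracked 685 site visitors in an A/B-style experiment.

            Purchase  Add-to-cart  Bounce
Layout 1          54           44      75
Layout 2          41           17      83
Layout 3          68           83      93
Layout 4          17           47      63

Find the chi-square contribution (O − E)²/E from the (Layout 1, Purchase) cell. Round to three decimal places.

Row total (Layout 1) = 173; column total (Purchase) = 180; N = 685.
Expected count E = 173 × 180 / 685 = 45.4599.
Contribution = (O − E)²/E = (54 − 45.4599)² / 45.4599 = 1.604.

1.604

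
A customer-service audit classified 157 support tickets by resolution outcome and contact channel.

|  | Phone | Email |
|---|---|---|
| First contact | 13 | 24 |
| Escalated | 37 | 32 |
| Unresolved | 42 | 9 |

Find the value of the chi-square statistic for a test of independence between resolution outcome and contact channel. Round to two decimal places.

Row totals: 37, 69, 51. Column totals: 92, 65. Grand total N = 157.
Expected counts (row total × column total / N):
  First contact, Phone: 37×92/157 = 21.682
  First contact, Email: 37×65/157 = 15.318
  Escalated, Phone: 69×92/157 = 40.433
  Escalated, Email: 69×65/157 = 28.567
  Unresolved, Phone: 51×92/157 = 29.885
  Unresolved, Email: 51×65/157 = 21.115
Contributions (O − E)²/E:
  (13 − 21.682)²/21.682 = 3.4765
  (24 − 15.318)²/15.318 = 4.9208
  (37 − 40.433)²/40.433 = 0.2915
  (32 − 28.567)²/28.567 = 0.4126
  (42 − 29.885)²/29.885 = 4.9113
  (9 − 21.115)²/21.115 = 6.9511
χ² = 3.4765 + 4.9208 + 0.2915 + 0.4126 + 4.9113 + 6.9511 = 20.96

20.96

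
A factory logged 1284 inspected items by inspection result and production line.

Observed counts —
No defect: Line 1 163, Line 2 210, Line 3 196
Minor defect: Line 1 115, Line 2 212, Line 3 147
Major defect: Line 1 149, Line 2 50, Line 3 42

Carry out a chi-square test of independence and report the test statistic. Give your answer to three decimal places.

115.932

Row totals: 569, 474, 241. Column totals: 427, 472, 385. Grand total N = 1284.
Expected counts (row total × column total / N):
  No defect, Line 1: 569×427/1284 = 189.22352
  No defect, Line 2: 569×472/1284 = 209.16511
  No defect, Line 3: 569×385/1284 = 170.61137
  Minor defect, Line 1: 474×427/1284 = 157.63084
  Minor defect, Line 2: 474×472/1284 = 174.24299
  Minor defect, Line 3: 474×385/1284 = 142.12617
  Major defect, Line 1: 241×427/1284 = 80.14564
  Major defect, Line 2: 241×472/1284 = 88.59190
  Major defect, Line 3: 241×385/1284 = 72.26246
Contributions (O − E)²/E:
  (163 − 189.22352)²/189.22352 = 3.6342
  (210 − 209.16511)²/209.16511 = 0.0033
  (196 − 170.61137)²/170.61137 = 3.7781
  (115 − 157.63084)²/157.63084 = 11.5294
  (212 − 174.24299)²/174.24299 = 8.1816
  (147 − 142.12617)²/142.12617 = 0.1671
  (149 − 80.14564)²/80.14564 = 59.1538
  (50 − 88.59190)²/88.59190 = 16.8112
  (42 − 72.26246)²/72.26246 = 12.6735
χ² = 3.6342 + 0.0033 + 3.7781 + 11.5294 + 8.1816 + 0.1671 + 59.1538 + 16.8112 + 12.6735 = 115.932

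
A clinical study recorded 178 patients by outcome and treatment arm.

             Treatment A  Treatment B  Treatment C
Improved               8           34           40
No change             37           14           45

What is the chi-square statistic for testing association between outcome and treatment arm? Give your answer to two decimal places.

Row totals: 82, 96. Column totals: 45, 48, 85. Grand total N = 178.
Expected counts (row total × column total / N):
  Improved, Treatment A: 82×45/178 = 20.730
  Improved, Treatment B: 82×48/178 = 22.112
  Improved, Treatment C: 82×85/178 = 39.157
  No change, Treatment A: 96×45/178 = 24.270
  No change, Treatment B: 96×48/178 = 25.888
  No change, Treatment C: 96×85/178 = 45.843
Contributions (O − E)²/E:
  (8 − 20.730)²/20.730 = 7.8173
  (34 − 22.112)²/22.112 = 6.3913
  (40 − 39.157)²/39.157 = 0.0181
  (37 − 24.270)²/24.270 = 6.6771
  (14 − 25.888)²/25.888 = 5.4591
  (45 − 45.843)²/45.843 = 0.0155
χ² = 7.8173 + 6.3913 + 0.0181 + 6.6771 + 5.4591 + 0.0155 = 26.38

26.38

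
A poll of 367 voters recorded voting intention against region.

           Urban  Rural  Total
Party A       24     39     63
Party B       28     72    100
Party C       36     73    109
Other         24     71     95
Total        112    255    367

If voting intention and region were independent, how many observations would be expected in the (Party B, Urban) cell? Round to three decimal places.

Row total (Party B) = 100; column total (Urban) = 112; grand total N = 367.
Expected count = (row total × column total) / N = 100 × 112 / 367 = 30.518.

30.518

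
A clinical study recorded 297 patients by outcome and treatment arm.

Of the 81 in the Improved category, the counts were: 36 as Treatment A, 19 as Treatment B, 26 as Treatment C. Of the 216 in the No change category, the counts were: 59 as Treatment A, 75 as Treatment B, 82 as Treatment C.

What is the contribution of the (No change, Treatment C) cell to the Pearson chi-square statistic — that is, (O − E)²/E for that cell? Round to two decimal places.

0.15

Row total (No change) = 216; column total (Treatment C) = 108; N = 297.
Expected count E = 216 × 108 / 297 = 78.545.
Contribution = (O − E)²/E = (82 − 78.545)² / 78.545 = 0.15.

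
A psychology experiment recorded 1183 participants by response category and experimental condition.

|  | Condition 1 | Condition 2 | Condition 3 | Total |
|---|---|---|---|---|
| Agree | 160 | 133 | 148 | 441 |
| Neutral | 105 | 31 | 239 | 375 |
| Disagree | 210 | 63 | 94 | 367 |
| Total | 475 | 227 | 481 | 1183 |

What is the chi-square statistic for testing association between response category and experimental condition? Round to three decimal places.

Grand total N = 1183.
Expected counts (row total × column total / N):
  Agree, Condition 1: 441×475/1183 = 177.0710
  Agree, Condition 2: 441×227/1183 = 84.6213
  Agree, Condition 3: 441×481/1183 = 179.3077
  Neutral, Condition 1: 375×475/1183 = 150.5706
  Neutral, Condition 2: 375×227/1183 = 71.9569
  Neutral, Condition 3: 375×481/1183 = 152.4725
  Disagree, Condition 1: 367×475/1183 = 147.3584
  Disagree, Condition 2: 367×227/1183 = 70.4218
  Disagree, Condition 3: 367×481/1183 = 149.2198
Contributions (O − E)²/E:
  (160 − 177.0710)²/177.0710 = 1.6458
  (133 − 84.6213)²/84.6213 = 27.6585
  (148 − 179.3077)²/179.3077 = 5.4664
  (105 − 150.5706)²/150.5706 = 13.7921
  (31 − 71.9569)²/71.9569 = 23.3121
  (239 − 152.4725)²/152.4725 = 49.1040
  (210 − 147.3584)²/147.3584 = 26.6288
  (63 − 70.4218)²/70.4218 = 0.7822
  (94 − 149.2198)²/149.2198 = 20.4345
χ² = 1.6458 + 27.6585 + 5.4664 + 13.7921 + 23.3121 + 49.1040 + 26.6288 + 0.7822 + 20.4345 = 168.824

168.824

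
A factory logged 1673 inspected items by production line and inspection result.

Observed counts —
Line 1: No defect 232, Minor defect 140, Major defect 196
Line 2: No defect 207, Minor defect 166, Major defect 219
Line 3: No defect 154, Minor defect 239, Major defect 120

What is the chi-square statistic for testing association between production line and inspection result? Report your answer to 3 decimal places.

72.210

Row totals: 568, 592, 513. Column totals: 593, 545, 535. Grand total N = 1673.
Expected counts (row total × column total / N):
  Line 1, No defect: 568×593/1673 = 201.32935
  Line 1, Minor defect: 568×545/1673 = 185.03288
  Line 1, Major defect: 568×535/1673 = 181.63778
  Line 2, No defect: 592×593/1673 = 209.83622
  Line 2, Minor defect: 592×545/1673 = 192.85117
  Line 2, Major defect: 592×535/1673 = 189.31261
  Line 3, No defect: 513×593/1673 = 181.83443
  Line 3, Minor defect: 513×545/1673 = 167.11596
  Line 3, Major defect: 513×535/1673 = 164.04961
Contributions (O − E)²/E:
  (232 − 201.32935)²/201.32935 = 4.6724
  (140 − 185.03288)²/185.03288 = 10.9600
  (196 − 181.63778)²/181.63778 = 1.1356
  (207 − 209.83622)²/209.83622 = 0.0383
  (166 − 192.85117)²/192.85117 = 3.7386
  (219 − 189.31261)²/189.31261 = 4.6555
  (154 − 181.83443)²/181.83443 = 4.2608
  (239 − 167.11596)²/167.11596 = 30.9205
  (120 − 164.04961)²/164.04961 = 11.8279
χ² = 4.6724 + 10.9600 + 1.1356 + 0.0383 + 3.7386 + 4.6555 + 4.2608 + 30.9205 + 11.8279 = 72.210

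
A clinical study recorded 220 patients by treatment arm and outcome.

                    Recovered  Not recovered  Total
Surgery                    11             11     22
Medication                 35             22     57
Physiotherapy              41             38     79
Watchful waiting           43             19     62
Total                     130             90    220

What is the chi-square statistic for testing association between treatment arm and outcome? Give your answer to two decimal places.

5.27

Grand total N = 220.
Expected counts (row total × column total / N):
  Surgery, Recovered: 22×130/220 = 13.000
  Surgery, Not recovered: 22×90/220 = 9.000
  Medication, Recovered: 57×130/220 = 33.682
  Medication, Not recovered: 57×90/220 = 23.318
  Physiotherapy, Recovered: 79×130/220 = 46.682
  Physiotherapy, Not recovered: 79×90/220 = 32.318
  Watchful waiting, Recovered: 62×130/220 = 36.636
  Watchful waiting, Not recovered: 62×90/220 = 25.364
Contributions (O − E)²/E:
  (11 − 13.000)²/13.000 = 0.3077
  (11 − 9.000)²/9.000 = 0.4444
  (35 − 33.682)²/33.682 = 0.0516
  (22 − 23.318)²/23.318 = 0.0745
  (41 − 46.682)²/46.682 = 0.6916
  (38 − 32.318)²/32.318 = 0.9990
  (43 − 36.636)²/36.636 = 1.1055
  (19 − 25.364)²/25.364 = 1.5968
χ² = 0.3077 + 0.4444 + 0.0516 + 0.0745 + 0.6916 + 0.9990 + 1.1055 + 1.5968 = 5.27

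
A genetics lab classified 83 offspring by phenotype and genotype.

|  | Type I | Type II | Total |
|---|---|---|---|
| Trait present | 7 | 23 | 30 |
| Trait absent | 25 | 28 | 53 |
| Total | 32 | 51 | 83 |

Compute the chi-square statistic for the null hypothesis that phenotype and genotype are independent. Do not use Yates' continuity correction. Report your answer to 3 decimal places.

Grand total N = 83.
Expected counts (row total × column total / N):
  Trait present, Type I: 30×32/83 = 11.5663
  Trait present, Type II: 30×51/83 = 18.4337
  Trait absent, Type I: 53×32/83 = 20.4337
  Trait absent, Type II: 53×51/83 = 32.5663
Contributions (O − E)²/E:
  (7 − 11.5663)²/11.5663 = 1.8027
  (23 − 18.4337)²/18.4337 = 1.1311
  (25 − 20.4337)²/20.4337 = 1.0204
  (28 − 32.5663)²/32.5663 = 0.6403
χ² = 1.8027 + 1.1311 + 1.0204 + 0.6403 = 4.595

4.595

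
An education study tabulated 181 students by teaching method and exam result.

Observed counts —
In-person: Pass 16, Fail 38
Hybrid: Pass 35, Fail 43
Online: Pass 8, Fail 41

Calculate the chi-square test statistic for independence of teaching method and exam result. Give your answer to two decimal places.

Row totals: 54, 78, 49. Column totals: 59, 122. Grand total N = 181.
Expected counts (row total × column total / N):
  In-person, Pass: 54×59/181 = 17.602
  In-person, Fail: 54×122/181 = 36.398
  Hybrid, Pass: 78×59/181 = 25.425
  Hybrid, Fail: 78×122/181 = 52.575
  Online, Pass: 49×59/181 = 15.972
  Online, Fail: 49×122/181 = 33.028
Contributions (O − E)²/E:
  (16 − 17.602)²/17.602 = 0.1458
  (38 − 36.398)²/36.398 = 0.0705
  (35 − 25.425)²/25.425 = 3.6059
  (43 − 52.575)²/52.575 = 1.7438
  (8 − 15.972)²/15.972 = 3.9790
  (41 − 33.028)²/33.028 = 1.9242
χ² = 0.1458 + 0.0705 + 3.6059 + 1.7438 + 3.9790 + 1.9242 = 11.47

11.47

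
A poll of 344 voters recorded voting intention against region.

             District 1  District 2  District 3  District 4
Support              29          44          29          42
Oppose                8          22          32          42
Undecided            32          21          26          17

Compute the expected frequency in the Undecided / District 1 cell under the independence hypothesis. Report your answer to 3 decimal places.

19.256

Row total (Undecided) = 96; column total (District 1) = 69; grand total N = 344.
Expected count = (row total × column total) / N = 96 × 69 / 344 = 19.256.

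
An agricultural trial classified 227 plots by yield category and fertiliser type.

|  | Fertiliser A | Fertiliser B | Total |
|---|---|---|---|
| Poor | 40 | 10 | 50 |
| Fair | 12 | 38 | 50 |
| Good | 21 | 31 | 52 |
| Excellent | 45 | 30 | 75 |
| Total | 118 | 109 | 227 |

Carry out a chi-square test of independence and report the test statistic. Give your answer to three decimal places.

36.143

Grand total N = 227.
Expected counts (row total × column total / N):
  Poor, Fertiliser A: 50×118/227 = 25.99119
  Poor, Fertiliser B: 50×109/227 = 24.00881
  Fair, Fertiliser A: 50×118/227 = 25.99119
  Fair, Fertiliser B: 50×109/227 = 24.00881
  Good, Fertiliser A: 52×118/227 = 27.03084
  Good, Fertiliser B: 52×109/227 = 24.96916
  Excellent, Fertiliser A: 75×118/227 = 38.98678
  Excellent, Fertiliser B: 75×109/227 = 36.01322
Contributions (O − E)²/E:
  (40 − 25.99119)²/25.99119 = 7.5505
  (10 − 24.00881)²/24.00881 = 8.1739
  (12 − 25.99119)²/25.99119 = 7.5315
  (38 − 24.00881)²/24.00881 = 8.1534
  (21 − 27.03084)²/27.03084 = 1.3455
  (31 − 24.96916)²/24.96916 = 1.4566
  (45 − 38.98678)²/38.98678 = 0.9275
  (30 − 36.01322)²/36.01322 = 1.0040
χ² = 7.5505 + 8.1739 + 7.5315 + 8.1534 + 1.3455 + 1.4566 + 0.9275 + 1.0040 = 36.143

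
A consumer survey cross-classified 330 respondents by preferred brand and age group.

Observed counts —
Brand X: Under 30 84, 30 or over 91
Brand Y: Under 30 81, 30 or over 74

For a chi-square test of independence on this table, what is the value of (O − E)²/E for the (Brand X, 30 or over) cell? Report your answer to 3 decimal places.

Row total (Brand X) = 175; column total (30 or over) = 165; N = 330.
Expected count E = 175 × 165 / 330 = 87.5000.
Contribution = (O − E)²/E = (91 − 87.5000)² / 87.5000 = 0.140.

0.140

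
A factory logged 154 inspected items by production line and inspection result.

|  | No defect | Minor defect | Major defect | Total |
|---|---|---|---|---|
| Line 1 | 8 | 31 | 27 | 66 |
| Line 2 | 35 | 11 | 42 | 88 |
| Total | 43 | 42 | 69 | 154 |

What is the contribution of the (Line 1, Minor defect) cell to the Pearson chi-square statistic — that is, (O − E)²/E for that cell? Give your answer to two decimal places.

Row total (Line 1) = 66; column total (Minor defect) = 42; N = 154.
Expected count E = 66 × 42 / 154 = 18.000.
Contribution = (O − E)²/E = (31 − 18.000)² / 18.000 = 9.39.

9.39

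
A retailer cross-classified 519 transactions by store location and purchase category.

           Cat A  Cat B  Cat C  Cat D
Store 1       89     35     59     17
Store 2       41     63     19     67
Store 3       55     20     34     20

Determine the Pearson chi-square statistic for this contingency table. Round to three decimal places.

86.744

Row totals: 200, 190, 129. Column totals: 185, 118, 112, 104. Grand total N = 519.
Expected counts (row total × column total / N):
  Store 1, Cat A: 200×185/519 = 71.2909
  Store 1, Cat B: 200×118/519 = 45.4721
  Store 1, Cat C: 200×112/519 = 43.1599
  Store 1, Cat D: 200×104/519 = 40.0771
  Store 2, Cat A: 190×185/519 = 67.7264
  Store 2, Cat B: 190×118/519 = 43.1985
  Store 2, Cat C: 190×112/519 = 41.0019
  Store 2, Cat D: 190×104/519 = 38.0732
  Store 3, Cat A: 129×185/519 = 45.9827
  Store 3, Cat B: 129×118/519 = 29.3295
  Store 3, Cat C: 129×112/519 = 27.8382
  Store 3, Cat D: 129×104/519 = 25.8497
Contributions (O − E)²/E:
  (89 − 71.2909)²/71.2909 = 4.3990
  (35 − 45.4721)²/45.4721 = 2.4117
  (59 − 43.1599)²/43.1599 = 5.8135
  (17 − 40.0771)²/40.0771 = 13.2882
  (41 − 67.7264)²/67.7264 = 10.5469
  (63 − 43.1985)²/43.1985 = 9.0767
  (19 − 41.0019)²/41.0019 = 11.8064
  (67 − 38.0732)²/38.0732 = 21.9777
  (55 − 45.9827)²/45.9827 = 1.7683
  (20 − 29.3295)²/29.3295 = 2.9676
  (34 − 27.8382)²/27.8382 = 1.3639
  (20 − 25.8497)²/25.8497 = 1.3238
χ² = 4.3990 + 2.4117 + 5.8135 + 13.2882 + 10.5469 + 9.0767 + 11.8064 + 21.9777 + 1.7683 + 2.9676 + 1.3639 + 1.3238 = 86.744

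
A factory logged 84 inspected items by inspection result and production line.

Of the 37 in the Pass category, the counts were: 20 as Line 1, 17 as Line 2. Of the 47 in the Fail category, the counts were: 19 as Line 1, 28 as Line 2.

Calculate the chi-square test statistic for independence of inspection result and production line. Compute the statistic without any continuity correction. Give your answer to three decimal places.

1.546

Row totals: 37, 47. Column totals: 39, 45. Grand total N = 84.
Expected counts (row total × column total / N):
  Pass, Line 1: 37×39/84 = 17.1786
  Pass, Line 2: 37×45/84 = 19.8214
  Fail, Line 1: 47×39/84 = 21.8214
  Fail, Line 2: 47×45/84 = 25.1786
Contributions (O − E)²/E:
  (20 − 17.1786)²/17.1786 = 0.4634
  (17 − 19.8214)²/19.8214 = 0.4016
  (19 − 21.8214)²/21.8214 = 0.3648
  (28 − 25.1786)²/25.1786 = 0.3162
χ² = 0.4634 + 0.4016 + 0.3648 + 0.3162 = 1.546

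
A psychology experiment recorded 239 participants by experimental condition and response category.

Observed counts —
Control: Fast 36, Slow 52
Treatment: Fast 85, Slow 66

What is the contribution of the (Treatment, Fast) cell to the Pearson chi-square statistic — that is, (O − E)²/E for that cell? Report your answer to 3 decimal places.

Row total (Treatment) = 151; column total (Fast) = 121; N = 239.
Expected count E = 151 × 121 / 239 = 76.4477.
Contribution = (O − E)²/E = (85 − 76.4477)² / 76.4477 = 0.957.

0.957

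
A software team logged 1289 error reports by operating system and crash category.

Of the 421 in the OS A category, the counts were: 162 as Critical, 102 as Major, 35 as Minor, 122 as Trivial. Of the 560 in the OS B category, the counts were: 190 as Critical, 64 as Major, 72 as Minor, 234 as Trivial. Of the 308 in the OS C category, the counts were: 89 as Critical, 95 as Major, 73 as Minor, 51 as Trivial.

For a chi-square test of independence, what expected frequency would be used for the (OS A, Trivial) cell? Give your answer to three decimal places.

132.930

Row total (OS A) = 421; column total (Trivial) = 407; grand total N = 1289.
Expected count = (row total × column total) / N = 421 × 407 / 1289 = 132.930.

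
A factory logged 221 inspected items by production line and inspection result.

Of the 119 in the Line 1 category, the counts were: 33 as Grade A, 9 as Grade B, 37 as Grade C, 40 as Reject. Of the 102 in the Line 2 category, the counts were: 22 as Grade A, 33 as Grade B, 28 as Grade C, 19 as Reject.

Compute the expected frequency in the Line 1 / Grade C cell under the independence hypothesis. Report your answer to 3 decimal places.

Row total (Line 1) = 119; column total (Grade C) = 65; grand total N = 221.
Expected count = (row total × column total) / N = 119 × 65 / 221 = 35.000.

35.000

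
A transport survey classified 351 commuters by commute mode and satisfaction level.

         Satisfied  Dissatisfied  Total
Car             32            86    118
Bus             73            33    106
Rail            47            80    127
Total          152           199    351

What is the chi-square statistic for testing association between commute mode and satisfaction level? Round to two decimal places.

42.86

Grand total N = 351.
Expected counts (row total × column total / N):
  Car, Satisfied: 118×152/351 = 51.100
  Car, Dissatisfied: 118×199/351 = 66.900
  Bus, Satisfied: 106×152/351 = 45.903
  Bus, Dissatisfied: 106×199/351 = 60.097
  Rail, Satisfied: 127×152/351 = 54.997
  Rail, Dissatisfied: 127×199/351 = 72.003
Contributions (O − E)²/E:
  (32 − 51.100)²/51.100 = 7.1391
  (86 − 66.900)²/66.900 = 5.4531
  (73 − 45.903)²/45.903 = 15.9956
  (33 − 60.097)²/60.097 = 12.2177
  (47 − 54.997)²/54.997 = 1.1628
  (80 − 72.003)²/72.003 = 0.8882
χ² = 7.1391 + 5.4531 + 15.9956 + 12.2177 + 1.1628 + 0.8882 = 42.86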